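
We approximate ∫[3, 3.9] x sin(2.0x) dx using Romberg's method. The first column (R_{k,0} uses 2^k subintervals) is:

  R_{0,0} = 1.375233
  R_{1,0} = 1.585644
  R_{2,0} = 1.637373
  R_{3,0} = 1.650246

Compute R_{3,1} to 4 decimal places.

R_{3,1} = (4·1.650246 − 1.637373) / 3 = 1.654537
(Column j=1 coincides with Simpson's rule on the same nodes.)

1.6545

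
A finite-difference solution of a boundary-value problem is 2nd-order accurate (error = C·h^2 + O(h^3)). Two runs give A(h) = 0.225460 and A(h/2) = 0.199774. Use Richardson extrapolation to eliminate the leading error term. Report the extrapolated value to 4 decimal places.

Extrapolated value = (4·A(h/2) − A(h)) / (4 − 1)
= (4·0.199774 − 0.225460) / 3
= 0.573636 / 3 = 0.191212

0.1912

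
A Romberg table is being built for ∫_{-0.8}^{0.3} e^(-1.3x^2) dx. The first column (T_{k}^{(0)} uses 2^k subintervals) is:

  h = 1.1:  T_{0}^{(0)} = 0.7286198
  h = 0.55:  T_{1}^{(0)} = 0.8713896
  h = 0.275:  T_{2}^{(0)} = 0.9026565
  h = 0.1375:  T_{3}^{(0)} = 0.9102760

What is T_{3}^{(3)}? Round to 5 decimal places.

0.91280

Richardson extrapolation on the trapezoidal column (denominator 4−1=3):
T_{1}^{(1)} = 0.8713896 + (0.8713896 − 0.7286198)/3 = 0.9189795
T_{2}^{(1)} = 0.9026565 + (0.9026565 − 0.8713896)/3 = 0.9130788
T_{3}^{(1)} = (4·0.9102760 − 0.9026565) / 3 = 0.9128158
T_{2}^{(2)} = 0.9130788 + (0.9130788 − 0.9189795)/15 = 0.9126854
T_{3}^{(2)} = (16·0.9128158 − 0.9130788) / 15 = 0.9127983
T_{3}^{(3)} = (64·0.9127983 − 0.9126854) / 63 = 0.9128001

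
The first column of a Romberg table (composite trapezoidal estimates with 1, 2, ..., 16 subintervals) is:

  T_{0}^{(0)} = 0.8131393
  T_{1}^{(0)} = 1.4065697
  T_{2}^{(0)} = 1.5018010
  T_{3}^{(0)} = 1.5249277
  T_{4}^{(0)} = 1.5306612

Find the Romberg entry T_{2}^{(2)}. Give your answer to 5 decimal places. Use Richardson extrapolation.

T_{1}^{(1)} = 1.4065697 + (1.4065697 − 0.8131393)/3 = 1.6043798
T_{2}^{(1)} = (4·1.5018010 − 1.4065697) / 3 = 1.5335448
T_{2}^{(2)} = (16·1.5335448 − 1.6043798) / 15 = 1.5288225
(Column j=1 coincides with Simpson's rule on the same nodes.)

1.52882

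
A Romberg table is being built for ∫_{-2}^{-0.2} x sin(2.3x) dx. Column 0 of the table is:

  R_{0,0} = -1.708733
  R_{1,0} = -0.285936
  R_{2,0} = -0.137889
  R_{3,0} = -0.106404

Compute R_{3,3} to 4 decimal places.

-0.0962

Richardson extrapolation on the trapezoidal column (denominator 4−1=3):
R_{1,1} = -0.285936 + (-0.285936 − (-1.708733))/3 = 0.188330
R_{2,1} = -0.137889 + (-0.137889 − (-0.285936))/3 = -0.088540
R_{3,1} = (4·(-0.106404) − (-0.137889)) / 3 = -0.095909
R_{2,2} = -0.088540 + (-0.088540 − 0.188330)/15 = -0.106998
R_{3,2} = (16·(-0.095909) − (-0.088540)) / 15 = -0.096400
R_{3,3} = (64·(-0.096400) − (-0.106998)) / 63 = -0.096232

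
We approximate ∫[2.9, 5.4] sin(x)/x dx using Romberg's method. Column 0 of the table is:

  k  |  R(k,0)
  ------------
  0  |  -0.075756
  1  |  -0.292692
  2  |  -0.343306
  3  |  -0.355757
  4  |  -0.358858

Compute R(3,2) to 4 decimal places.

-0.3599

R(2,1) = -0.343306 + (-0.343306 − (-0.292692))/3 = -0.360177
R(3,1) = -0.355757 + (-0.355757 − (-0.343306))/3 = -0.359907
R(3,2) = -0.359907 + (-0.359907 − (-0.360177))/15 = -0.359889
(Column j=1 coincides with Simpson's rule on the same nodes.)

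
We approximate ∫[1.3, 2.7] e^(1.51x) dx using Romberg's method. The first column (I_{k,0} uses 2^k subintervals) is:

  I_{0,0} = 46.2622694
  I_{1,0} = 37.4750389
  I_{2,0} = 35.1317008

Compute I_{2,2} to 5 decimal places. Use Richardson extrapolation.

Richardson extrapolation on the trapezoidal column (denominator 4−1=3):
I_{1,1} = 37.4750389 + (37.4750389 − 46.2622694)/3 = 34.5459621
I_{2,1} = 35.1317008 + (35.1317008 − 37.4750389)/3 = 34.3505881
I_{2,2} = (16·34.3505881 − 34.5459621) / 15 = 34.3375632

34.33756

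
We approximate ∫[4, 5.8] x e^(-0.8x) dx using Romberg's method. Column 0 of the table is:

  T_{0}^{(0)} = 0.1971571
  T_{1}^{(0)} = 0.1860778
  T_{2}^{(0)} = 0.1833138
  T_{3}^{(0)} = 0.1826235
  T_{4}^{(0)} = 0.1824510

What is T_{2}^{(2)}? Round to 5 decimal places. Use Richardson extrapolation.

0.18239

Richardson extrapolation on the trapezoidal column (denominator 4−1=3):
T_{1}^{(1)} = 0.1860778 + (0.1860778 − 0.1971571)/3 = 0.1823847
T_{2}^{(1)} = (4·0.1833138 − 0.1860778) / 3 = 0.1823925
T_{2}^{(2)} = (16·0.1823925 − 0.1823847) / 15 = 0.1823930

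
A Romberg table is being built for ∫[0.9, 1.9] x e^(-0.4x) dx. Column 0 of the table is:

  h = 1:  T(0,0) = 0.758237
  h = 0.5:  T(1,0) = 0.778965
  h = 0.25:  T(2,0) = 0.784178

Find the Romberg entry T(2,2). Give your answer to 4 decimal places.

0.7859

T(1,1) = 0.778965 + (0.778965 − 0.758237)/3 = 0.785874
T(2,1) = 0.784178 + (0.784178 − 0.778965)/3 = 0.785916
T(2,2) = 0.785916 + (0.785916 − 0.785874)/15 = 0.785919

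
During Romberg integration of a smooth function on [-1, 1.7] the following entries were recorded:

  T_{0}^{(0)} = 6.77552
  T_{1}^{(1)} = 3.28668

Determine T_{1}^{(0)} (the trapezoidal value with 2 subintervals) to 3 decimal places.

4.159

From T_{1}^{(1)} = (4·T_{1}^{(0)} − T_{0}^{(0)})/3, solve for T_{1}^{(0)}:
4·T_{1}^{(0)} = 3·3.28668 + 6.77552 = 16.63556
T_{1}^{(0)} = 4.15889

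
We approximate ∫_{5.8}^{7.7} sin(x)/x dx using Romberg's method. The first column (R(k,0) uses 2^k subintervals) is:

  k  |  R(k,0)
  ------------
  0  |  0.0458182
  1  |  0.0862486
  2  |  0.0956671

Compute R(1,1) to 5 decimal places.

0.09973

Richardson extrapolation on the trapezoidal column (denominator 4−1=3):
R(1,1) = 0.0862486 + (0.0862486 − 0.0458182)/3 = 0.0997254
(Column j=1 coincides with Simpson's rule on the same nodes.)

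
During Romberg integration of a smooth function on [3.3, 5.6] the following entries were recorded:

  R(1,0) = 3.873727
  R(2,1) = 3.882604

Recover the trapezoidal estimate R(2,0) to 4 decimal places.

From R(2,1) = (4·R(2,0) − R(1,0))/3, solve for R(2,0):
4·R(2,0) = 3·3.882604 + 3.873727 = 15.521539
R(2,0) = 3.880385

3.8804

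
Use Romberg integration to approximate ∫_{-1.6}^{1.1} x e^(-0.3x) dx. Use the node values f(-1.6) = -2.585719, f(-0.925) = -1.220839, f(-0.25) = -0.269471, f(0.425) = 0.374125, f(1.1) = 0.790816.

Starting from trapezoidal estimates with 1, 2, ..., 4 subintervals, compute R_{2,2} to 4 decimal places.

-1.2868

R_{0,0} (trapezoid, 1 panel, h=2.7000): -2.423119
R_{1,0} (trapezoid, 2 panels, h=1.3500): -1.575345
R_{2,0} (trapezoid, 4 panels, h=0.6750): -1.359205
R_{1,1} = -1.575345 + (-1.575345 − (-2.423119))/3 = -1.292754
R_{2,1} = -1.359205 + (-1.359205 − (-1.575345))/3 = -1.287158
R_{2,2} = -1.287158 + (-1.287158 − (-1.292754))/15 = -1.286785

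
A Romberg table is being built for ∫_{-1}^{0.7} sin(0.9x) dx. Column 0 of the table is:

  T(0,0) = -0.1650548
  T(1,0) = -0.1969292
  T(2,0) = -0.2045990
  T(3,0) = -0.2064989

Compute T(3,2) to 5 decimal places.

-0.20713

T(2,1) = -0.2045990 + (-0.2045990 − (-0.1969292))/3 = -0.2071556
T(3,1) = (4·(-0.2064989) − (-0.2045990)) / 3 = -0.2071322
T(3,2) = -0.2071322 + (-0.2071322 − (-0.2071556))/15 = -0.2071306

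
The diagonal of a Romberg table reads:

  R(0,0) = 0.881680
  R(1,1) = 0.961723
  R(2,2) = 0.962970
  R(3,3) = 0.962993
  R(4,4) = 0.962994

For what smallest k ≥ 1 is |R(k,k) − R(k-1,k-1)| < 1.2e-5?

|R(1,1) − R(0,0)| = 0.080043 ≥ 1.2e-5
|R(2,2) − R(1,1)| = 0.001247 ≥ 1.2e-5
|R(3,3) − R(2,2)| = 0.000023 ≥ 1.2e-5
|R(4,4) − R(3,3)| = 0.000001 < 1.2e-5

k = 4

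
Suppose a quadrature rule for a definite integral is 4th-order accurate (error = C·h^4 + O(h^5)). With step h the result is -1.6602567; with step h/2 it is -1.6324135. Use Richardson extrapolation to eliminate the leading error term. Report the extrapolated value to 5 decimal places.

Extrapolated value = (16·A(h/2) − A(h)) / (16 − 1)
= (16·(-1.6324135) − (-1.6602567)) / 15
= -24.4583593 / 15 = -1.6305573

-1.63056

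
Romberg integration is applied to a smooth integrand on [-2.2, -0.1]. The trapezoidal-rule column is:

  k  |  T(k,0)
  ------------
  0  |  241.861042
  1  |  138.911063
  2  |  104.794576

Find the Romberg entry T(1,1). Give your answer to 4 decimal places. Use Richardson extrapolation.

T(1,1) = 138.911063 + (138.911063 − 241.861042)/3 = 104.594403
(Column j=1 coincides with Simpson's rule on the same nodes.)

104.5944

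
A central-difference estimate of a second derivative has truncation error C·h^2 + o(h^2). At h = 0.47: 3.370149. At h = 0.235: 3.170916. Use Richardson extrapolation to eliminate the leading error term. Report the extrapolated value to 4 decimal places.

Extrapolated value = (4·A(h/2) − A(h)) / (4 − 1)
= (4·3.170916 − 3.370149) / 3
= 9.313515 / 3 = 3.104505

3.1045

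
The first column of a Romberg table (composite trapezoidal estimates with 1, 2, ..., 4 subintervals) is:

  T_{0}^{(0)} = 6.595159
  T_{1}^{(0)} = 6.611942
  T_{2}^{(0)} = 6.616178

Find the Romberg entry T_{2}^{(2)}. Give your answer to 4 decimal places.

Richardson extrapolation on the trapezoidal column (denominator 4−1=3):
T_{1}^{(1)} = 6.611942 + (6.611942 − 6.595159)/3 = 6.617536
T_{2}^{(1)} = (4·6.616178 − 6.611942) / 3 = 6.617590
T_{2}^{(2)} = (16·6.617590 − 6.617536) / 15 = 6.617594
(Column j=1 coincides with Simpson's rule on the same nodes.)

6.6176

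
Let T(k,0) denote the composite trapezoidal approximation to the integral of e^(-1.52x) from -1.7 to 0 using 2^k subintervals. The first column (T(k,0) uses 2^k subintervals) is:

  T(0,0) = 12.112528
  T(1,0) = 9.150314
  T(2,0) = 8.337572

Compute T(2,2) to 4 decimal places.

Richardson extrapolation on the trapezoidal column (denominator 4−1=3):
T(1,1) = 9.150314 + (9.150314 − 12.112528)/3 = 8.162909
T(2,1) = 8.337572 + (8.337572 − 9.150314)/3 = 8.066658
T(2,2) = (16·8.066658 − 8.162909) / 15 = 8.060241

8.0602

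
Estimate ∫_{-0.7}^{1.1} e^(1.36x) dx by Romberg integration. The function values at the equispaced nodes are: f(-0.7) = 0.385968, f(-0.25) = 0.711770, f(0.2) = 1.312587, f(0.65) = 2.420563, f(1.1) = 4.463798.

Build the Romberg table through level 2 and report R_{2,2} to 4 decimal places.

2.9987

R_{0,0} (trapezoid, 1 panel, h=1.8000): 4.364789
R_{1,0} (trapezoid, 2 panels, h=0.9000): 3.363723
R_{2,0} (trapezoid, 4 panels, h=0.4500): 3.091411
R_{1,1} = 3.363723 + (3.363723 − 4.364789)/3 = 3.030034
R_{2,1} = 3.091411 + (3.091411 − 3.363723)/3 = 3.000640
R_{2,2} = 3.000640 + (3.000640 − 3.030034)/15 = 2.998680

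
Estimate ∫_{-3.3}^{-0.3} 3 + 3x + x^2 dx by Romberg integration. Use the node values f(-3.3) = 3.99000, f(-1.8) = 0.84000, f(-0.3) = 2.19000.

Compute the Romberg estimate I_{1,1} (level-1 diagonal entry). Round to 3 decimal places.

I_{0,0} (trapezoid, 1 panel, h=3.0000): 9.27000
I_{1,0} (trapezoid, 2 panels, h=1.5000): 5.89500
I_{1,1} = 5.89500 + (5.89500 − 9.27000)/3 = 4.77000

4.770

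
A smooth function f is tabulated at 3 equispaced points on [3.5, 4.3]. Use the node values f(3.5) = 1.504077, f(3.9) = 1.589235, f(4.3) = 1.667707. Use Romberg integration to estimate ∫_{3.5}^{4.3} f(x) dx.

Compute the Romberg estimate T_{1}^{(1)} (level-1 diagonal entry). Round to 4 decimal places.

T_{0}^{(0)} (trapezoid, 1 panel, h=0.8000): 1.268714
T_{1}^{(0)} (trapezoid, 2 panels, h=0.4000): 1.270051
T_{1}^{(1)} = 1.270051 + (1.270051 − 1.268714)/3 = 1.270497

1.2705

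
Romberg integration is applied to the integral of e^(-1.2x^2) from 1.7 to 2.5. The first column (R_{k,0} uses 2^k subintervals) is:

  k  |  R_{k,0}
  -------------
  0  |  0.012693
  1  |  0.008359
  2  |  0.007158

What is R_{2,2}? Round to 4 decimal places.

0.0067

Richardson extrapolation on the trapezoidal column (denominator 4−1=3):
R_{1,1} = (4·0.008359 − 0.012693) / 3 = 0.006914
R_{2,1} = (4·0.007158 − 0.008359) / 3 = 0.006758
R_{2,2} = 0.006758 + (0.006758 − 0.006914)/15 = 0.006748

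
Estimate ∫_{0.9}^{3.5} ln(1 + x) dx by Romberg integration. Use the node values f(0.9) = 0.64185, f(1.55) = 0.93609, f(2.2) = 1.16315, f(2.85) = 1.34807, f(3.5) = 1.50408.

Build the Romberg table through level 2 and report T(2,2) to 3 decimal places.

T(0,0) (trapezoid, 1 panel, h=2.6000): 2.78971
T(1,0) (trapezoid, 2 panels, h=1.3000): 2.90695
T(2,0) (trapezoid, 4 panels, h=0.6500): 2.93818
T(1,1) = 2.90695 + (2.90695 − 2.78971)/3 = 2.94603
T(2,1) = 2.93818 + (2.93818 − 2.90695)/3 = 2.94859
T(2,2) = 2.94859 + (2.94859 − 2.94603)/15 = 2.94876

2.949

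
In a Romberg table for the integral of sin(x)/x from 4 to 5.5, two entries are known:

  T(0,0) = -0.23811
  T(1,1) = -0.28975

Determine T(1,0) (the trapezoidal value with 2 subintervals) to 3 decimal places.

From T(1,1) = (4·T(1,0) − T(0,0))/3, solve for T(1,0):
4·T(1,0) = 3·(-0.28975) + (-0.23811) = -1.10736
T(1,0) = -0.27684

-0.277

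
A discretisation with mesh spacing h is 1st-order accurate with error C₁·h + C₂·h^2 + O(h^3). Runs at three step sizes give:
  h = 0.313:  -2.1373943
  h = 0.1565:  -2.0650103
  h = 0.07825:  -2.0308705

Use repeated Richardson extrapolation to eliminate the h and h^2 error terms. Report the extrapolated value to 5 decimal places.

First eliminate the h term (factor 2^1 = 2):
  B₁ = (2·(-2.0650103) − (-2.1373943))/1 = -1.9926263
  B₂ = (2·(-2.0308705) − (-2.0650103))/1 = -1.9967307
Then eliminate the h^2 term (factor 2^2 = 4):
  (4·(-1.9967307) − (-1.9926263))/3 = -1.9980988

-1.99810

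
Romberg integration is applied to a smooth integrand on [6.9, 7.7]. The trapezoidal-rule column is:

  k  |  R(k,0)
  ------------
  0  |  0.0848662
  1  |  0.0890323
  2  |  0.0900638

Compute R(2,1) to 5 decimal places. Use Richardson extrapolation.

Richardson extrapolation on the trapezoidal column (denominator 4−1=3):
R(2,1) = (4·0.0900638 − 0.0890323) / 3 = 0.0904076

0.09041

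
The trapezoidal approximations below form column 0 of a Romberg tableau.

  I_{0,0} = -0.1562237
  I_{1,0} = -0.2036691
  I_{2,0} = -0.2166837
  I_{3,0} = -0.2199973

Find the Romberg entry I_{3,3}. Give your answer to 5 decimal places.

-0.22111

I_{1,1} = -0.2036691 + (-0.2036691 − (-0.1562237))/3 = -0.2194842
I_{2,1} = -0.2166837 + (-0.2166837 − (-0.2036691))/3 = -0.2210219
I_{3,1} = (4·(-0.2199973) − (-0.2166837)) / 3 = -0.2211018
I_{2,2} = (16·(-0.2210219) − (-0.2194842)) / 15 = -0.2211244
I_{3,2} = -0.2211018 + (-0.2211018 − (-0.2210219))/15 = -0.2211071
I_{3,3} = (64·(-0.2211071) − (-0.2211244)) / 63 = -0.2211068
(Column j=1 coincides with Simpson's rule on the same nodes.)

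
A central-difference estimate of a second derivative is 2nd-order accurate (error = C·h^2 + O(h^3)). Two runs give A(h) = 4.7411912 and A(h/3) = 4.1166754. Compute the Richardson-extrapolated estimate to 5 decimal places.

4.03861

Extrapolated value = (9·A(h/3) − A(h)) / (9 − 1)
= (9·4.1166754 − 4.7411912) / 8
= 32.3088874 / 8 = 4.0386109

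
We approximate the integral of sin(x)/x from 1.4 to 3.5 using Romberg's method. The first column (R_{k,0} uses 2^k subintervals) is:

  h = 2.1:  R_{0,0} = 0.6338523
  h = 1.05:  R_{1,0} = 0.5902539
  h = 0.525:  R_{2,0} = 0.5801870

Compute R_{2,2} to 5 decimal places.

0.57691

Richardson extrapolation on the trapezoidal column (denominator 4−1=3):
R_{1,1} = (4·0.5902539 − 0.6338523) / 3 = 0.5757211
R_{2,1} = (4·0.5801870 − 0.5902539) / 3 = 0.5768314
R_{2,2} = (16·0.5768314 − 0.5757211) / 15 = 0.5769054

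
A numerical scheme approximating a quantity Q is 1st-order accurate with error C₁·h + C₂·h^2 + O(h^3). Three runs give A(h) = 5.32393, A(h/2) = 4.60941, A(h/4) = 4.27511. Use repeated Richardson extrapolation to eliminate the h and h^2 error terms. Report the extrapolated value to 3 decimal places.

3.956

First eliminate the h term (factor 2^1 = 2):
  B₁ = (2·4.60941 − 5.32393)/1 = 3.89489
  B₂ = (2·4.27511 − 4.60941)/1 = 3.94081
Then eliminate the h^2 term (factor 2^2 = 4):
  (4·3.94081 − 3.89489)/3 = 3.95612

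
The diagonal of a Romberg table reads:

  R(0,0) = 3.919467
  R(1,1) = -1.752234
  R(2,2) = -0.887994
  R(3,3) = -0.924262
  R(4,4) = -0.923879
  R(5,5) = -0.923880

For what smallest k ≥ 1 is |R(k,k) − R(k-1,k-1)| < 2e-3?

|R(1,1) − R(0,0)| = 5.671701 ≥ 2e-3
|R(2,2) − R(1,1)| = 0.864240 ≥ 2e-3
|R(3,3) − R(2,2)| = 0.036268 ≥ 2e-3
|R(4,4) − R(3,3)| = 0.000383 < 2e-3

k = 4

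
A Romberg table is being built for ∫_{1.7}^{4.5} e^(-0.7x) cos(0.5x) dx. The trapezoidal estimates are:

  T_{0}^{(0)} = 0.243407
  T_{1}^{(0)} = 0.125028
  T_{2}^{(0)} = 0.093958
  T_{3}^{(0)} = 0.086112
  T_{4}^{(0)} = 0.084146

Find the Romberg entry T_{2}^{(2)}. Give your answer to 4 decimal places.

T_{1}^{(1)} = 0.125028 + (0.125028 − 0.243407)/3 = 0.085568
T_{2}^{(1)} = 0.093958 + (0.093958 − 0.125028)/3 = 0.083601
T_{2}^{(2)} = 0.083601 + (0.083601 − 0.085568)/15 = 0.083470
(Column j=1 coincides with Simpson's rule on the same nodes.)

0.0835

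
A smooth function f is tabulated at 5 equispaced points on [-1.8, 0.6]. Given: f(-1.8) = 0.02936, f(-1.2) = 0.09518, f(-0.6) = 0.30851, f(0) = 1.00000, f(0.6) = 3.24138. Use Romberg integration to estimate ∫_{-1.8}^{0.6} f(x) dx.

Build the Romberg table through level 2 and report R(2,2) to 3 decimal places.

R(0,0) (trapezoid, 1 panel, h=2.4000): 3.92489
R(1,0) (trapezoid, 2 panels, h=1.2000): 2.33266
R(2,0) (trapezoid, 4 panels, h=0.6000): 1.82344
R(1,1) = 2.33266 + (2.33266 − 3.92489)/3 = 1.80192
R(2,1) = 1.82344 + (1.82344 − 2.33266)/3 = 1.65370
R(2,2) = 1.65370 + (1.65370 − 1.80192)/15 = 1.64382

1.644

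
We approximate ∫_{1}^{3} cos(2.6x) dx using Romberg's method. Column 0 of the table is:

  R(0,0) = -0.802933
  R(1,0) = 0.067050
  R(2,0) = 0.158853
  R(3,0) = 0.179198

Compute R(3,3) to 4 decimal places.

0.1859

Richardson extrapolation on the trapezoidal column (denominator 4−1=3):
R(1,1) = 0.067050 + (0.067050 − (-0.802933))/3 = 0.357044
R(2,1) = 0.158853 + (0.158853 − 0.067050)/3 = 0.189454
R(3,1) = 0.179198 + (0.179198 − 0.158853)/3 = 0.185980
R(2,2) = 0.189454 + (0.189454 − 0.357044)/15 = 0.178281
R(3,2) = 0.185980 + (0.185980 − 0.189454)/15 = 0.185748
R(3,3) = 0.185748 + (0.185748 − 0.178281)/63 = 0.185867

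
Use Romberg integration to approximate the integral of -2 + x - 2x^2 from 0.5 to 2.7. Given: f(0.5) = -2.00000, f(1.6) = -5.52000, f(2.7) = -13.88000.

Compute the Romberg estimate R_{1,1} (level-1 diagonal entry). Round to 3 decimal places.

R_{0,0} (trapezoid, 1 panel, h=2.2000): -17.46800
R_{1,0} (trapezoid, 2 panels, h=1.1000): -14.80600
R_{1,1} = -14.80600 + (-14.80600 − (-17.46800))/3 = -13.91867

-13.919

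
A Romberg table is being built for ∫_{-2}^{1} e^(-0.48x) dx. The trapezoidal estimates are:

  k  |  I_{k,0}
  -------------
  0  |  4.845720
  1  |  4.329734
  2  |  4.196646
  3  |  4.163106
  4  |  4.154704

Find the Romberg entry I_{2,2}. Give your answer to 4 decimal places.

4.1519

Richardson extrapolation on the trapezoidal column (denominator 4−1=3):
I_{1,1} = (4·4.329734 − 4.845720) / 3 = 4.157739
I_{2,1} = 4.196646 + (4.196646 − 4.329734)/3 = 4.152283
I_{2,2} = (16·4.152283 − 4.157739) / 15 = 4.151919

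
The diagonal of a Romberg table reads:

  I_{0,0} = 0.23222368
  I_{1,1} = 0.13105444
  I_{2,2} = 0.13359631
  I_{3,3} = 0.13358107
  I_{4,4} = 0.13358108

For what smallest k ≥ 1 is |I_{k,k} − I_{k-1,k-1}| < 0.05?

k = 2

|I_{1,1} − I_{0,0}| = 0.10116924 ≥ 0.05
|I_{2,2} − I_{1,1}| = 0.00254187 < 0.05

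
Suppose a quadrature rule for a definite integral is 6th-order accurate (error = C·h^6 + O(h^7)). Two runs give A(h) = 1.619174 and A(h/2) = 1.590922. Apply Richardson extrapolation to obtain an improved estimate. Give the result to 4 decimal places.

1.5905

Extrapolated value = (64·A(h/2) − A(h)) / (64 − 1)
= (64·1.590922 − 1.619174) / 63
= 100.199834 / 63 = 1.590474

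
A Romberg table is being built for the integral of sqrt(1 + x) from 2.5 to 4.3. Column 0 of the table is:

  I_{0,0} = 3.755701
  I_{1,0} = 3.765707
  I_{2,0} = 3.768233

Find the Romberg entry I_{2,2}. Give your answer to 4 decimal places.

Richardson extrapolation on the trapezoidal column (denominator 4−1=3):
I_{1,1} = (4·3.765707 − 3.755701) / 3 = 3.769042
I_{2,1} = 3.768233 + (3.768233 − 3.765707)/3 = 3.769075
I_{2,2} = 3.769075 + (3.769075 − 3.769042)/15 = 3.769077

3.7691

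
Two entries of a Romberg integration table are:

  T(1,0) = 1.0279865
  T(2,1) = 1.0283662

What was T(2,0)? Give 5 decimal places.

From T(2,1) = (4·T(2,0) − T(1,0))/3, solve for T(2,0):
4·T(2,0) = 3·1.0283662 + 1.0279865 = 4.1130851
T(2,0) = 1.0282713

1.02827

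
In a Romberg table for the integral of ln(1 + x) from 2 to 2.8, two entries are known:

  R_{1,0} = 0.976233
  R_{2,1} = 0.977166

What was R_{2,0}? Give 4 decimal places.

From R_{2,1} = (4·R_{2,0} − R_{1,0})/3, solve for R_{2,0}:
4·R_{2,0} = 3·0.977166 + 0.976233 = 3.907731
R_{2,0} = 0.976933

0.9769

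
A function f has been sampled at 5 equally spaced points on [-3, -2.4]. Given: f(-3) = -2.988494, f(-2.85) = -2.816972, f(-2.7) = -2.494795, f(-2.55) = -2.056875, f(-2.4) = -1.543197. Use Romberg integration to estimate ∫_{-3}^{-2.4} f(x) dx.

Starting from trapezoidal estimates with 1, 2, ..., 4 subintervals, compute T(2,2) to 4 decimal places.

-1.4508

T(0,0) (trapezoid, 1 panel, h=0.6000): -1.359507
T(1,0) (trapezoid, 2 panels, h=0.3000): -1.428192
T(2,0) (trapezoid, 4 panels, h=0.1500): -1.445173
T(1,1) = -1.428192 + (-1.428192 − (-1.359507))/3 = -1.451087
T(2,1) = -1.445173 + (-1.445173 − (-1.428192))/3 = -1.450833
T(2,2) = -1.450833 + (-1.450833 − (-1.451087))/15 = -1.450816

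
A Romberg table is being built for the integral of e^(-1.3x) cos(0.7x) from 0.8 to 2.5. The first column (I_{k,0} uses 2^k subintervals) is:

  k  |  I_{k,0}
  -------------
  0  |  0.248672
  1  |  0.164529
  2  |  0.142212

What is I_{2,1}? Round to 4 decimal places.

0.1348

I_{2,1} = (4·0.142212 − 0.164529) / 3 = 0.134773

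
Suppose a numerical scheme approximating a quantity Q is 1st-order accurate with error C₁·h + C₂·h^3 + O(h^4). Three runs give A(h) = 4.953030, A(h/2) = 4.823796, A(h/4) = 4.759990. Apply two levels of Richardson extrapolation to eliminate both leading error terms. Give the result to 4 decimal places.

First eliminate the h term (factor 2^1 = 2):
  B₁ = (2·4.823796 − 4.953030)/1 = 4.694562
  B₂ = (2·4.759990 − 4.823796)/1 = 4.696184
Then eliminate the h^3 term (factor 2^3 = 8):
  (8·4.696184 − 4.694562)/7 = 4.696416

4.6964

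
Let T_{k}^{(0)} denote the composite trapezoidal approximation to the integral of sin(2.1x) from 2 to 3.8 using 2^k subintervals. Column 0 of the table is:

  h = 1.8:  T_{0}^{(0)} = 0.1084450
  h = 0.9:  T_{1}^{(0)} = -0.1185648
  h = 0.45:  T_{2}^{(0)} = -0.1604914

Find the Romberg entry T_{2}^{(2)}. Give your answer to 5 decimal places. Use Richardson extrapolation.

Richardson extrapolation on the trapezoidal column (denominator 4−1=3):
T_{1}^{(1)} = -0.1185648 + (-0.1185648 − 0.1084450)/3 = -0.1942347
T_{2}^{(1)} = -0.1604914 + (-0.1604914 − (-0.1185648))/3 = -0.1744669
T_{2}^{(2)} = -0.1744669 + (-0.1744669 − (-0.1942347))/15 = -0.1731490

-0.17315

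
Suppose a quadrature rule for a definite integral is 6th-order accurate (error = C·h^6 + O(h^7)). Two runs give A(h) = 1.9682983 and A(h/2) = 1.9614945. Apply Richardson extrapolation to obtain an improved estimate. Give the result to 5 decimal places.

1.96139

Extrapolated value = (64·A(h/2) − A(h)) / (64 − 1)
= (64·1.9614945 − 1.9682983) / 63
= 123.5673497 / 63 = 1.9613865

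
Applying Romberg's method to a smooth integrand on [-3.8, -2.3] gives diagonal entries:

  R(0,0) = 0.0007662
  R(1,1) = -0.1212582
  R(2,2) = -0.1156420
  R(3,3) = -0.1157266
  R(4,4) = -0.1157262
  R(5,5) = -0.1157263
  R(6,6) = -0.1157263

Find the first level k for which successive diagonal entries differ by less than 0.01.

|R(1,1) − R(0,0)| = 0.1220244 ≥ 0.01
|R(2,2) − R(1,1)| = 0.0056162 < 0.01

k = 2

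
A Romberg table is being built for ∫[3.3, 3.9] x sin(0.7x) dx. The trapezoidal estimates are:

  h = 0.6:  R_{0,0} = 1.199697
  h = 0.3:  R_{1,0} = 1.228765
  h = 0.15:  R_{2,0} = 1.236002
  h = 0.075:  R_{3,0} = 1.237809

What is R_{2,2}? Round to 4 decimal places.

R_{1,1} = 1.228765 + (1.228765 − 1.199697)/3 = 1.238454
R_{2,1} = 1.236002 + (1.236002 − 1.228765)/3 = 1.238414
R_{2,2} = (16·1.238414 − 1.238454) / 15 = 1.238411

1.2384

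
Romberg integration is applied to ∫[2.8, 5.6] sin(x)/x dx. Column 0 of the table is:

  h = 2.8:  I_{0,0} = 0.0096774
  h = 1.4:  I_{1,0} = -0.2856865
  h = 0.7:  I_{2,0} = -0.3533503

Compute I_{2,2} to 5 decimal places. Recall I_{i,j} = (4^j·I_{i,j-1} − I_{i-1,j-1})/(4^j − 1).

Richardson extrapolation on the trapezoidal column (denominator 4−1=3):
I_{1,1} = (4·(-0.2856865) − 0.0096774) / 3 = -0.3841411
I_{2,1} = -0.3533503 + (-0.3533503 − (-0.2856865))/3 = -0.3759049
I_{2,2} = -0.3759049 + (-0.3759049 − (-0.3841411))/15 = -0.3753558
(Column j=1 coincides with Simpson's rule on the same nodes.)

-0.37536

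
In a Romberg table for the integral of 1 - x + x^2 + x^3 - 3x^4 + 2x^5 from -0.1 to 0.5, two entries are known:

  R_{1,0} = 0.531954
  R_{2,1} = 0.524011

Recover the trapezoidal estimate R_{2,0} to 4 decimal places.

From R_{2,1} = (4·R_{2,0} − R_{1,0})/3, solve for R_{2,0}:
4·R_{2,0} = 3·0.524011 + 0.531954 = 2.103987
R_{2,0} = 0.525997

0.5260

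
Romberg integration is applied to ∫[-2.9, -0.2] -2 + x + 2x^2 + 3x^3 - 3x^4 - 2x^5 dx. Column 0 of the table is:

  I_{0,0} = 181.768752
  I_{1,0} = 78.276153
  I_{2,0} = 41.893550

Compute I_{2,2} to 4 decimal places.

Richardson extrapolation on the trapezoidal column (denominator 4−1=3):
I_{1,1} = (4·78.276153 − 181.768752) / 3 = 43.778620
I_{2,1} = (4·41.893550 − 78.276153) / 3 = 29.766016
I_{2,2} = (16·29.766016 − 43.778620) / 15 = 28.831842

28.8318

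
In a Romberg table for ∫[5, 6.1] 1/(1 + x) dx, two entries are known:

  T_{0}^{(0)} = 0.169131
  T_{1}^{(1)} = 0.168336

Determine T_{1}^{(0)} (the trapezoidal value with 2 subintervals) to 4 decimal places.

From T_{1}^{(1)} = (4·T_{1}^{(0)} − T_{0}^{(0)})/3, solve for T_{1}^{(0)}:
4·T_{1}^{(0)} = 3·0.168336 + 0.169131 = 0.674139
T_{1}^{(0)} = 0.168535

0.1685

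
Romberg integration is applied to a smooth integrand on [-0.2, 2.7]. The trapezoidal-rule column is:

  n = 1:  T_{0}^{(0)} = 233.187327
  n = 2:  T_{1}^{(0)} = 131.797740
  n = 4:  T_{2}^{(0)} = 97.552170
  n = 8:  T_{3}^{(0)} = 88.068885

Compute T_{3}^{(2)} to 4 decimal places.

Richardson extrapolation on the trapezoidal column (denominator 4−1=3):
T_{2}^{(1)} = 97.552170 + (97.552170 − 131.797740)/3 = 86.136980
T_{3}^{(1)} = 88.068885 + (88.068885 − 97.552170)/3 = 84.907790
T_{3}^{(2)} = 84.907790 + (84.907790 − 86.136980)/15 = 84.825844
(Column j=1 coincides with Simpson's rule on the same nodes.)

84.8258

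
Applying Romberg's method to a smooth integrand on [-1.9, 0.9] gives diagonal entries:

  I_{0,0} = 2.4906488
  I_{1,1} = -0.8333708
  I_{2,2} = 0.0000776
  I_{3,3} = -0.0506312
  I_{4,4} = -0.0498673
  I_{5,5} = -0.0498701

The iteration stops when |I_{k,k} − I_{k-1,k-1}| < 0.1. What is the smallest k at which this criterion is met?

k = 3

|I_{1,1} − I_{0,0}| = 3.3240196 ≥ 0.1
|I_{2,2} − I_{1,1}| = 0.8334484 ≥ 0.1
|I_{3,3} − I_{2,2}| = 0.0507088 < 0.1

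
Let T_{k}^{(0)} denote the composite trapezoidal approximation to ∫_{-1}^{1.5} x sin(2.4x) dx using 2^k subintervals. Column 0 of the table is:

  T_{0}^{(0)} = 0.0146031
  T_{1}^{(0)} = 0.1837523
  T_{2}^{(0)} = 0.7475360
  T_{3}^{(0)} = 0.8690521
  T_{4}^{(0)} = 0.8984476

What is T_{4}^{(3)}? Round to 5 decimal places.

Richardson extrapolation on the trapezoidal column (denominator 4−1=3):
T_{2}^{(1)} = (4·0.7475360 − 0.1837523) / 3 = 0.9354639
T_{3}^{(1)} = 0.8690521 + (0.8690521 − 0.7475360)/3 = 0.9095575
T_{4}^{(1)} = 0.8984476 + (0.8984476 − 0.8690521)/3 = 0.9082461
T_{3}^{(2)} = 0.9095575 + (0.9095575 − 0.9354639)/15 = 0.9078304
T_{4}^{(2)} = (16·0.9082461 − 0.9095575) / 15 = 0.9081587
T_{4}^{(3)} = (64·0.9081587 − 0.9078304) / 63 = 0.9081639

0.90816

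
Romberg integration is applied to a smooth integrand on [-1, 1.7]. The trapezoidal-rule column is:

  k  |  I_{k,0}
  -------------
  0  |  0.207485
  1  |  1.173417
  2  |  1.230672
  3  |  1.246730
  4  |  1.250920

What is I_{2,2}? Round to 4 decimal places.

Richardson extrapolation on the trapezoidal column (denominator 4−1=3):
I_{1,1} = 1.173417 + (1.173417 − 0.207485)/3 = 1.495394
I_{2,1} = 1.230672 + (1.230672 − 1.173417)/3 = 1.249757
I_{2,2} = (16·1.249757 − 1.495394) / 15 = 1.233381
(Column j=1 coincides with Simpson's rule on the same nodes.)

1.2334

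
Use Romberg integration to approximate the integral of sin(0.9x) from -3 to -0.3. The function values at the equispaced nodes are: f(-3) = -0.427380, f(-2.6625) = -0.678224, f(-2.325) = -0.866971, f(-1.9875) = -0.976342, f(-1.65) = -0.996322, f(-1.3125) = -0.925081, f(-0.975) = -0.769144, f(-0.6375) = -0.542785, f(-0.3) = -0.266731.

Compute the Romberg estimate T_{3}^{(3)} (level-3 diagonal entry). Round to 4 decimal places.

T_{0}^{(0)} (trapezoid, 1 panel, h=2.7000): -0.937050
T_{1}^{(0)} (trapezoid, 2 panels, h=1.3500): -1.813560
T_{2}^{(0)} (trapezoid, 4 panels, h=0.6750): -2.011157
T_{3}^{(0)} (trapezoid, 8 panels, h=0.3375): -2.059400
T_{1}^{(1)} = -1.813560 + (-1.813560 − (-0.937050))/3 = -2.105730
T_{2}^{(1)} = -2.011157 + (-2.011157 − (-1.813560))/3 = -2.077023
T_{3}^{(1)} = -2.059400 + (-2.059400 − (-2.011157))/3 = -2.075481
T_{2}^{(2)} = -2.077023 + (-2.077023 − (-2.105730))/15 = -2.075109
T_{3}^{(2)} = -2.075481 + (-2.075481 − (-2.077023))/15 = -2.075378
T_{3}^{(3)} = -2.075378 + (-2.075378 − (-2.075109))/63 = -2.075382

-2.0754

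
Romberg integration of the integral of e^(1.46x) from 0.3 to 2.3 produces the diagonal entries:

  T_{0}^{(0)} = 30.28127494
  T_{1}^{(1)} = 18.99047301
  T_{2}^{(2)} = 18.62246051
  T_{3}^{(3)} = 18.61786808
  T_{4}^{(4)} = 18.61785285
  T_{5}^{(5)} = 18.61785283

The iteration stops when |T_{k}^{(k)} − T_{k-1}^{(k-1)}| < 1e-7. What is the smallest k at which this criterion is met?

k = 5

|T_{1}^{(1)} − T_{0}^{(0)}| = 11.29080193 ≥ 1e-7
|T_{2}^{(2)} − T_{1}^{(1)}| = 0.36801250 ≥ 1e-7
|T_{3}^{(3)} − T_{2}^{(2)}| = 0.00459243 ≥ 1e-7
|T_{4}^{(4)} − T_{3}^{(3)}| = 0.00001523 ≥ 1e-7
|T_{5}^{(5)} − T_{4}^{(4)}| = 0.00000002 < 1e-7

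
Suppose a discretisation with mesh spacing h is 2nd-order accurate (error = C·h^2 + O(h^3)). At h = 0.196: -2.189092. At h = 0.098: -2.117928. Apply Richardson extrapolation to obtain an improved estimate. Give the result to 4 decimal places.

Extrapolated value = (4·A(h/2) − A(h)) / (4 − 1)
= (4·(-2.117928) − (-2.189092)) / 3
= -6.282620 / 3 = -2.094207

-2.0942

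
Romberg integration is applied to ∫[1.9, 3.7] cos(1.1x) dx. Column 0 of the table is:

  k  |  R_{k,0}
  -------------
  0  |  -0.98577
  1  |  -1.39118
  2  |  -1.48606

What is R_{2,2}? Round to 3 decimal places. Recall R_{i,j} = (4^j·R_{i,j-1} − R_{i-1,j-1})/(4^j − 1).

-1.517

R_{1,1} = -1.39118 + (-1.39118 − (-0.98577))/3 = -1.52632
R_{2,1} = -1.48606 + (-1.48606 − (-1.39118))/3 = -1.51769
R_{2,2} = (16·(-1.51769) − (-1.52632)) / 15 = -1.51711
(Column j=1 coincides with Simpson's rule on the same nodes.)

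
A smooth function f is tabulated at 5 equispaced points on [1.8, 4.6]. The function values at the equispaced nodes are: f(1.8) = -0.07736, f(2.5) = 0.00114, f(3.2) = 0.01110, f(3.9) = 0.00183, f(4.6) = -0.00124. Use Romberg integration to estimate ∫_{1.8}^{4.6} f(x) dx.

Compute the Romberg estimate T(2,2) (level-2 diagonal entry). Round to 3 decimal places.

T(0,0) (trapezoid, 1 panel, h=2.8000): -0.11004
T(1,0) (trapezoid, 2 panels, h=1.4000): -0.03948
T(2,0) (trapezoid, 4 panels, h=0.7000): -0.01766
T(1,1) = -0.03948 + (-0.03948 − (-0.11004))/3 = -0.01596
T(2,1) = -0.01766 + (-0.01766 − (-0.03948))/3 = -0.01039
T(2,2) = -0.01039 + (-0.01039 − (-0.01596))/15 = -0.01002

-0.010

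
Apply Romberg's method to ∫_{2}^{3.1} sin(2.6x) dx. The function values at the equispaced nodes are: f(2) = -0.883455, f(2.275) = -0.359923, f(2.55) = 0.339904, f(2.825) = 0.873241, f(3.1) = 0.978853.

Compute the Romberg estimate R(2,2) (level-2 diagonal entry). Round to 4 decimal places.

0.2588

R(0,0) (trapezoid, 1 panel, h=1.1000): 0.052469
R(1,0) (trapezoid, 2 panels, h=0.5500): 0.213182
R(2,0) (trapezoid, 4 panels, h=0.2750): 0.247753
R(1,1) = 0.213182 + (0.213182 − 0.052469)/3 = 0.266753
R(2,1) = 0.247753 + (0.247753 − 0.213182)/3 = 0.259277
R(2,2) = 0.259277 + (0.259277 − 0.266753)/15 = 0.258779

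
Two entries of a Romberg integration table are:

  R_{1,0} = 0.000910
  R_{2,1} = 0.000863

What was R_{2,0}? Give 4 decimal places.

0.0009

From R_{2,1} = (4·R_{2,0} − R_{1,0})/3, solve for R_{2,0}:
4·R_{2,0} = 3·0.000863 + 0.000910 = 0.003499
R_{2,0} = 0.000875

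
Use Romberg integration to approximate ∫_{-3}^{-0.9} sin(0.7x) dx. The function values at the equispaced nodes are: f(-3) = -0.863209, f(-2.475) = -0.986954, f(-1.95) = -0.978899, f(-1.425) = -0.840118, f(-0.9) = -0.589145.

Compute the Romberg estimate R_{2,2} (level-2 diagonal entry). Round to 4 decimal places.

-1.8755

R_{0,0} (trapezoid, 1 panel, h=2.1000): -1.524972
R_{1,0} (trapezoid, 2 panels, h=1.0500): -1.790330
R_{2,0} (trapezoid, 4 panels, h=0.5250): -1.854378
R_{1,1} = -1.790330 + (-1.790330 − (-1.524972))/3 = -1.878783
R_{2,1} = -1.854378 + (-1.854378 − (-1.790330))/3 = -1.875727
R_{2,2} = -1.875727 + (-1.875727 − (-1.878783))/15 = -1.875523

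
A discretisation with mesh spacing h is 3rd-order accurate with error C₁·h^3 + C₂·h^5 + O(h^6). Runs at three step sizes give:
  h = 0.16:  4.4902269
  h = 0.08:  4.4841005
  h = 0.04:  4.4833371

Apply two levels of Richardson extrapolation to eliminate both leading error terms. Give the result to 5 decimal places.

4.48323

First eliminate the h^3 term (factor 2^3 = 8):
  B₁ = (8·4.4841005 − 4.4902269)/7 = 4.4832253
  B₂ = (8·4.4833371 − 4.4841005)/7 = 4.4832280
Then eliminate the h^5 term (factor 2^5 = 32):
  (32·4.4832280 − 4.4832253)/31 = 4.4832281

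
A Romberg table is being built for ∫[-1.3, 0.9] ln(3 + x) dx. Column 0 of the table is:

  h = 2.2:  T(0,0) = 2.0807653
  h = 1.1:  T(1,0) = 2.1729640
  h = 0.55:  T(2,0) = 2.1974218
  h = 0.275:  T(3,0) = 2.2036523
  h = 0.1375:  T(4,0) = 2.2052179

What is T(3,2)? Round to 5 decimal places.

T(2,1) = (4·2.1974218 − 2.1729640) / 3 = 2.2055744
T(3,1) = (4·2.2036523 − 2.1974218) / 3 = 2.2057291
T(3,2) = 2.2057291 + (2.2057291 − 2.2055744)/15 = 2.2057394

2.20574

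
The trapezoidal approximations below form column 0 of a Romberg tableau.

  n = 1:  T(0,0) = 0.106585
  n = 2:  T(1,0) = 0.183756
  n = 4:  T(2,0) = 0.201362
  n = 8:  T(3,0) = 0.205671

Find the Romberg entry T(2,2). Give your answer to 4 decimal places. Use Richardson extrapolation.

T(1,1) = (4·0.183756 − 0.106585) / 3 = 0.209480
T(2,1) = (4·0.201362 − 0.183756) / 3 = 0.207231
T(2,2) = (16·0.207231 − 0.209480) / 15 = 0.207081

0.2071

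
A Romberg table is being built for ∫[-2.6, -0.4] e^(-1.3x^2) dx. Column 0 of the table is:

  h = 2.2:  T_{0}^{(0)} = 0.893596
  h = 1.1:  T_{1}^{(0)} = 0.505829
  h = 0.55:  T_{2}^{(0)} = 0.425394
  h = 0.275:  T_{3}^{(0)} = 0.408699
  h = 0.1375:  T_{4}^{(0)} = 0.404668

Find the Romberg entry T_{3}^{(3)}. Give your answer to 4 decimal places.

0.4035

Richardson extrapolation on the trapezoidal column (denominator 4−1=3):
T_{1}^{(1)} = (4·0.505829 − 0.893596) / 3 = 0.376573
T_{2}^{(1)} = 0.425394 + (0.425394 − 0.505829)/3 = 0.398582
T_{3}^{(1)} = 0.408699 + (0.408699 − 0.425394)/3 = 0.403134
T_{2}^{(2)} = 0.398582 + (0.398582 − 0.376573)/15 = 0.400049
T_{3}^{(2)} = (16·0.403134 − 0.398582) / 15 = 0.403437
T_{3}^{(3)} = 0.403437 + (0.403437 − 0.400049)/63 = 0.403491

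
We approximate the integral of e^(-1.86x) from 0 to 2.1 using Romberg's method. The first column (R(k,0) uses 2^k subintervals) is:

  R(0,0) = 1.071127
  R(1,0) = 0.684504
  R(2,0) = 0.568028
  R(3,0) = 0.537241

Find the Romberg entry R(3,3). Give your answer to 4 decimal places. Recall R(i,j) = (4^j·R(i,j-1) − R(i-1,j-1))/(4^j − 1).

0.5268

Richardson extrapolation on the trapezoidal column (denominator 4−1=3):
R(1,1) = (4·0.684504 − 1.071127) / 3 = 0.555630
R(2,1) = 0.568028 + (0.568028 − 0.684504)/3 = 0.529203
R(3,1) = 0.537241 + (0.537241 − 0.568028)/3 = 0.526979
R(2,2) = (16·0.529203 − 0.555630) / 15 = 0.527441
R(3,2) = 0.526979 + (0.526979 − 0.529203)/15 = 0.526831
R(3,3) = 0.526831 + (0.526831 − 0.527441)/63 = 0.526821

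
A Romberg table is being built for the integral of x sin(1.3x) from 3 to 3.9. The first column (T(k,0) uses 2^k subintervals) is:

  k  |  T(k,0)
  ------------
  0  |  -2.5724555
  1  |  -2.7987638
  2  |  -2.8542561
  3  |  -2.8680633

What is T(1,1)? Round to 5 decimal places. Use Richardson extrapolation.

Richardson extrapolation on the trapezoidal column (denominator 4−1=3):
T(1,1) = -2.7987638 + (-2.7987638 − (-2.5724555))/3 = -2.8741999

-2.87420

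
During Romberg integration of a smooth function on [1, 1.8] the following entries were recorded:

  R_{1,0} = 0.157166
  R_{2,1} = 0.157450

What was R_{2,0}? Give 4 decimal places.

0.1574

From R_{2,1} = (4·R_{2,0} − R_{1,0})/3, solve for R_{2,0}:
4·R_{2,0} = 3·0.157450 + 0.157166 = 0.629516
R_{2,0} = 0.157379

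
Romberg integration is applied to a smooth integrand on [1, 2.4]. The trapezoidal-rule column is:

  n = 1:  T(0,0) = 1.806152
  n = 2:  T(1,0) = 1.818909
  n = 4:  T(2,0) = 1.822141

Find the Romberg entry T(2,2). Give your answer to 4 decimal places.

Richardson extrapolation on the trapezoidal column (denominator 4−1=3):
T(1,1) = 1.818909 + (1.818909 − 1.806152)/3 = 1.823161
T(2,1) = (4·1.822141 − 1.818909) / 3 = 1.823218
T(2,2) = (16·1.823218 − 1.823161) / 15 = 1.823222
(Column j=1 coincides with Simpson's rule on the same nodes.)

1.8232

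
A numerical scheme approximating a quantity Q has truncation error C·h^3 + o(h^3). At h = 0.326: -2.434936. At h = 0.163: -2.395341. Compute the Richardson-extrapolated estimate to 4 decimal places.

Extrapolated value = (8·A(h/2) − A(h)) / (8 − 1)
= (8·(-2.395341) − (-2.434936)) / 7
= -16.727792 / 7 = -2.389685

-2.3897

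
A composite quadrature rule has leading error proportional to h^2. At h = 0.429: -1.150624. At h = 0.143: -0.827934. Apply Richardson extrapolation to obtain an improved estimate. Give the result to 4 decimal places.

-0.7876

The leading error scales as h^2; refining by a factor of 3 reduces it by 3^2 = 9.
Extrapolated value = (9·A(h/3) − A(h)) / (9 − 1)
= (9·(-0.827934) − (-1.150624)) / 8
= -6.300782 / 8 = -0.787598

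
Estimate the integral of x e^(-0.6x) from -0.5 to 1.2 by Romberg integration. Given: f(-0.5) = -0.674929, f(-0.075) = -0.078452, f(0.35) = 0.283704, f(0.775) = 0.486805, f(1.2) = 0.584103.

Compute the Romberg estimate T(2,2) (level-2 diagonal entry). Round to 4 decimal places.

0.2991

T(0,0) (trapezoid, 1 panel, h=1.7000): -0.077202
T(1,0) (trapezoid, 2 panels, h=0.8500): 0.202547
T(2,0) (trapezoid, 4 panels, h=0.4250): 0.274824
T(1,1) = 0.202547 + (0.202547 − (-0.077202))/3 = 0.295797
T(2,1) = 0.274824 + (0.274824 − 0.202547)/3 = 0.298916
T(2,2) = 0.298916 + (0.298916 − 0.295797)/15 = 0.299124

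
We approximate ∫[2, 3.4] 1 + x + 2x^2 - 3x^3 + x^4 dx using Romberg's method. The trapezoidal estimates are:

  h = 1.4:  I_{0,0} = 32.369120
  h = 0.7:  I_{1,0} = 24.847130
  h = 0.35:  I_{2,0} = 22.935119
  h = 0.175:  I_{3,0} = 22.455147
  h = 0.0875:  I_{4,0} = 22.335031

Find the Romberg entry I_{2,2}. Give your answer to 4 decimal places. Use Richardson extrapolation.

22.2950

Richardson extrapolation on the trapezoidal column (denominator 4−1=3):
I_{1,1} = (4·24.847130 − 32.369120) / 3 = 22.339800
I_{2,1} = 22.935119 + (22.935119 − 24.847130)/3 = 22.297782
I_{2,2} = (16·22.297782 − 22.339800) / 15 = 22.294981
(Column j=1 coincides with Simpson's rule on the same nodes.)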